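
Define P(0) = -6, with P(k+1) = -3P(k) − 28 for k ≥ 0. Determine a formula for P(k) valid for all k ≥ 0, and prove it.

Claim: P(k) = (-3)^k − 7.

Base case: P(0) = -6, and (-3)^0 − 7 = 1 − 7 = -6.
Assume P(m) = (-3)^m − 7 for some m ≥ 0.
Then P(m+1) = -3P(m) − 28 = -3·((-3)^m − 7) − 28 = -3·(-3)^m + 21 − 28 = (-3)^{m+1} − 7.
Hence P(k) = (-3)^k − 7 for every k ≥ 0, by induction.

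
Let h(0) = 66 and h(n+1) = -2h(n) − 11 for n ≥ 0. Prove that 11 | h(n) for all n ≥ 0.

Base case: h(0) = 66 = 11·6, so 11 | h(0).
Assume 11 | h(r), so h(r) = 11t for some integer t.
Then h(r+1) = -2h(r) − 11 = -2·(11t) − 11 = 11(-2t − 1), so 11 | h(r+1).
So the property holds for r+1, and by induction 11 | h(n) for all n ≥ 0.

11 | h(n)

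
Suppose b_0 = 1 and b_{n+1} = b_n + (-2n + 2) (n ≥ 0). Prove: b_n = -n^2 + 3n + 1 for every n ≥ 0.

Base case: b_0 = 1, and -0^2 + 3·0 + 1 = 1.
Assume b_m = -m^2 + 3m + 1.
Then b_{m+1} = b_m + (-2m + 2) = (-m^2 + 3m + 1) + (-2m + 2) = -m^2 + m + 3,
and -(m+1)^2 + 3·(m+1) + 1 = -m^2 + m + 3.
This completes the inductive step, so b_n = -n^2 + 3n + 1 for all n ≥ 0.

b_n = -n^2 + 3n + 1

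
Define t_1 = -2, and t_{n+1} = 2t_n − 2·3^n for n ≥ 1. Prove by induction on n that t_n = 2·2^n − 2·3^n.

Base case: t_1 = -2, and 2·2^1 − 2·3^1 = 4 − 6 = -2.
Assume t_j = 2·2^j − 2·3^j for some j ≥ 1.
Then t_{j+1} = 2t_j − 2·3^j = 2·(2·2^j − 2·3^j) − 2·3^j = 2·2^{j+1} − 4·3^j − 2·3^j = 2·2^{j+1} − 6·3^j = 2·2^{j+1} − 2·3^{j+1}.
By induction, t_n = 2·2^n − 2·3^n for all n ≥ 1.

t_n = 2·2^n − 2·3^n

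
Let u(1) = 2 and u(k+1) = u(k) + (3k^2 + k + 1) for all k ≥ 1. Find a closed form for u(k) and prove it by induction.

Claim: u(k) = k^3 − k^2 + k + 1.

Base case: u(1) = 2, and 1^3 − 1^2 + 1 + 1 = 2.
Assume u(j) = j^3 − j^2 + j + 1.
Then u(j+1) = u(j) + (3j^2 + j + 1) = (j^3 − j^2 + j + 1) + (3j^2 + j + 1) = j^3 + 2j^2 + 2j + 2,
and (j+1)^3 − (j+1)^2 + (j+1) + 1 = j^3 + 2j^2 + 2j + 2.
This completes the inductive step, so u(k) = k^3 − k^2 + k + 1 for all k ≥ 1.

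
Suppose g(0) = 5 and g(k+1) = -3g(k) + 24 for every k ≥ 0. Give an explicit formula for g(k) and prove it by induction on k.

Claim: g(k) = -(-3)^k + 6.

Base case: g(0) = 5, and -(-3)^0 + 6 = -1 + 6 = 5.
Assume g(m) = -(-3)^m + 6 for some m ≥ 0.
Then g(m+1) = -3g(m) + 24 = -3·(-(-3)^m + 6) + 24 = 3·(-3)^m − 18 + 24 = -(-3)^{m+1} + 6.
Hence g(k) = -(-3)^k + 6 for every k ≥ 0, by induction.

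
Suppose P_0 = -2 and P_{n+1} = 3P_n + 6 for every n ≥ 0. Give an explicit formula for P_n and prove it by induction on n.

Claim: P_n = 3^n − 3.

Base case: P_0 = -2, and 3^0 − 3 = 1 − 3 = -2.
Assume P_j = 3^j − 3 for some j ≥ 0.
Then P_{j+1} = 3P_j + 6 = 3·(3^j − 3) + 6 = 3^{j+1} − 9 + 6 = 3^{j+1} − 3.
This completes the inductive step, so P_n = 3^n − 3 for all n ≥ 0.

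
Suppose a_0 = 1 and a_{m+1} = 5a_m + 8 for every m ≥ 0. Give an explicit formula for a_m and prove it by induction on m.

Claim: a_m = 3·5^m − 2.

Base case: a_0 = 1, and 3·5^0 − 2 = 3 − 2 = 1.
Assume a_k = 3·5^k − 2 for some k ≥ 0.
Then a_{k+1} = 5a_k + 8 = 5·(3·5^k − 2) + 8 = 15·5^k − 10 + 8 = 3·5^{k+1} − 2.
Hence a_m = 3·5^m − 2 for every m ≥ 0, by induction.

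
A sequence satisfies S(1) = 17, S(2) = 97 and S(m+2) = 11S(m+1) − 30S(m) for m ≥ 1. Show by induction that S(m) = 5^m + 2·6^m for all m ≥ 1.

Base cases: S(1) = 17 and 5^1 + 2·6^1 = 17; S(2) = 97 and 5^2 + 2·6^2 = 97.
Assume S(i) = 5^i + 2·6^i for all 1 ≤ i ≤ j, where j ≥ 2.
Then S(j+1) = 11S(j) − 30S(j−1) = 11·(5^j + 2·6^j) − 30·(5^{j−1} + 2·6^{j−1}) = (11·5 − 30)5^{j−1} + 2·(11·6 − 30)6^{j−1} = 25·5^{j−1} + 72·6^{j−1} = 5^{j+1} + 2·6^{j+1}.
This completes the inductive step, so S(m) = 5^m + 2·6^m for all m ≥ 1.

S(m) = 5^m + 2·6^m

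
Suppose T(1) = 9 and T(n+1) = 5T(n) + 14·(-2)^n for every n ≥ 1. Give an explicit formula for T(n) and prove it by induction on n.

Claim: T(n) = 5^n − 2·(-2)^n.

Base case: T(1) = 9, and 5^1 − 2·(-2)^1 = 5 + 4 = 9.
Assume T(m) = 5^m − 2·(-2)^m for some m ≥ 1.
Then T(m+1) = 5T(m) + 14·(-2)^m = 5·(5^m − 2·(-2)^m) + 14·(-2)^m = 5^{m+1} − 10·(-2)^m + 14·(-2)^m = 5^{m+1} + 4·(-2)^m = 5^{m+1} − 2·(-2)^{m+1}.
So the formula holds for m+1, and by induction T(n) = 5^n − 2·(-2)^n for all n ≥ 1.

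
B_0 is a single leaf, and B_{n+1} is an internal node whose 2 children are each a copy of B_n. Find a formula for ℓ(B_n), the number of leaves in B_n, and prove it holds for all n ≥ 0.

Claim: ℓ(B_n) = 2^n.

Base case: ℓ(B_0) = 1, and 2^0 = 1.
Assume ℓ(B_k) = 2^k.
Then ℓ(B_{k+1}) = 2·ℓ(B_k) = 2·2^k = 2^{k+1}.
By induction, ℓ(B_n) = 2^n for all n ≥ 0.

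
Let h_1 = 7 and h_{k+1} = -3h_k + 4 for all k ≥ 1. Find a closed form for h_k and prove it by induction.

Claim: h_k = -2·(-3)^k + 1.

Base case: h_1 = 7, and -2·(-3)^1 + 1 = 6 + 1 = 7.
Assume h_r = -2·(-3)^r + 1 for some r ≥ 1.
Then h_{r+1} = -3h_r + 4 = -3·(-2·(-3)^r + 1) + 4 = 6·(-3)^r − 3 + 4 = -2·(-3)^{r+1} + 1.
This completes the inductive step, so h_k = -2·(-3)^k + 1 for all k ≥ 1.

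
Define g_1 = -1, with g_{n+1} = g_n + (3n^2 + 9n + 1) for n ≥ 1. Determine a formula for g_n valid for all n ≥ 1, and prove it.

Claim: g_n = n^3 + 3n^2 − 3n − 2.

Base case: g_1 = -1, and 1^3 + 3·1^2 − 3·1 − 2 = -1.
Assume g_m = m^3 + 3m^2 − 3m − 2.
Then g_{m+1} = g_m + (3m^2 + 9m + 1) = (m^3 + 3m^2 − 3m − 2) + (3m^2 + 9m + 1) = m^3 + 6m^2 + 6m − 1,
and (m+1)^3 + 3·(m+1)^2 − 3·(m+1) − 2 = m^3 + 6m^2 + 6m − 1.
By induction, g_n = n^3 + 3n^2 − 3n − 2 for all n ≥ 1.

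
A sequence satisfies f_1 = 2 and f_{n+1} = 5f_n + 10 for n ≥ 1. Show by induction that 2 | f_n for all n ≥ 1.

Base case: f_1 = 2 = 2·1, so 2 | f_1.
Assume 2 | f_j, so f_j = 2t for some integer t.
Then f_{j+1} = 5f_j + 10 = 5·(2t) + 10 = 2(5t + 5), so 2 | f_{j+1}.
This completes the inductive step, so 2 | f_n for all n ≥ 1.

2 | f_n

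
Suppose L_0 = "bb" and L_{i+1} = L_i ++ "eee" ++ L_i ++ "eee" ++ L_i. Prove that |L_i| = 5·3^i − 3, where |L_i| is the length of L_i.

Base case: |L_0| = 2, and 5·3^0 − 3 = 2.
Assume |L_m| = 5·3^m − 3.
Then |L_{m+1}| = 3|L_m| + 6 = 3(5·3^m − 3) + 6 = 5·3^{m+1} − 9 + 6 = 5·3^{m+1} − 3.
By induction, |L_i| = 5·3^i − 3 for all i ≥ 0.

|L_i| = 5·3^i − 3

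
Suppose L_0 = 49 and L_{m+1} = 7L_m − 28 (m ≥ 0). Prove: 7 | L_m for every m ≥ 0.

Base case: L_0 = 49 = 7·7, so 7 | L_0.
Assume 7 | L_k, so L_k = 7t for some integer t.
Then L_{k+1} = 7L_k − 28 = 7·(7t) − 28 = 7(7t − 4), so 7 | L_{k+1}.
By induction, 7 | L_m for all m ≥ 0.

7 | L_m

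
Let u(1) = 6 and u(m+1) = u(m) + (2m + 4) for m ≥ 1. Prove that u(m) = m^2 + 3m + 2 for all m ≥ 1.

Base case: u(1) = 6, and 1^2 + 3·1 + 2 = 6.
Assume u(j) = j^2 + 3j + 2.
Then u(j+1) = u(j) + (2j + 4) = (j^2 + 3j + 2) + (2j + 4) = j^2 + 5j + 6,
and (j+1)^2 + 3·(j+1) + 2 = j^2 + 5j + 6.
This completes the inductive step, so u(m) = m^2 + 3m + 2 for all m ≥ 1.

u(m) = m^2 + 3m + 2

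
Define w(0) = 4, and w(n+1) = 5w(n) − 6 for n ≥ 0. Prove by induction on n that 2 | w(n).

Base case: w(0) = 4 = 2·2, so 2 | w(0).
Assume 2 | w(r), so w(r) = 2t for some integer t.
Then w(r+1) = 5w(r) − 6 = 5·(2t) − 6 = 2(5t − 3), so 2 | w(r+1).
Hence 2 | w(n) for every n ≥ 0, by induction.

2 | w(n)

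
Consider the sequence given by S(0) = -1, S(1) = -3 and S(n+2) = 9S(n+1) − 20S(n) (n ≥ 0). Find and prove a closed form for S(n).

Claim: S(n) = 5^n − 2·4^n.

Base cases: S(0) = -1 and 5^0 − 2·4^0 = -1; S(1) = -3 and 5^1 − 2·4^1 = -3.
Assume S(i) = 5^i − 2·4^i for all 0 ≤ i ≤ j, where j ≥ 1.
Then S(j+1) = 9S(j) − 20S(j−1) = 9·(5^j − 2·4^j) − 20·(5^{j−1} − 2·4^{j−1}) = (9·5 − 20)5^{j−1} − 2·(9·4 − 20)4^{j−1} = 25·5^{j−1} − 32·4^{j−1} = 5^{j+1} − 2·4^{j+1}.
This completes the inductive step, so S(n) = 5^n − 2·4^n for all n ≥ 0.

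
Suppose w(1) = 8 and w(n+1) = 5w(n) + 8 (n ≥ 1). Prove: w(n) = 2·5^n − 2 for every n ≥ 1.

Base case: w(1) = 8, and 2·5^1 − 2 = 10 − 2 = 8.
Assume w(r) = 2·5^r − 2 for some r ≥ 1.
Then w(r+1) = 5w(r) + 8 = 5·(2·5^r − 2) + 8 = 10·5^r − 10 + 8 = 2·5^{r+1} − 2.
This completes the inductive step, so w(n) = 2·5^n − 2 for all n ≥ 1.

w(n) = 2·5^n − 2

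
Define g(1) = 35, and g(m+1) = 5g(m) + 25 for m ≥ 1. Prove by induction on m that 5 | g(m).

Base case: g(1) = 35 = 5·7, so 5 | g(1).
Assume 5 | g(r), so g(r) = 5t for some integer t.
Then g(r+1) = 5g(r) + 25 = 5·(5t) + 25 = 5(5t + 5), so 5 | g(r+1).
So the property holds for r+1, and by induction 5 | g(m) for all m ≥ 1.

5 | g(m)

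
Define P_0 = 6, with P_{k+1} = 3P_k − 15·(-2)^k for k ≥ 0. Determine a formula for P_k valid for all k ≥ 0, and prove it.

Claim: P_k = 3·3^k + 3·(-2)^k.

Base case: P_0 = 6, and 3·3^0 + 3·(-2)^0 = 3 + 3 = 6.
Assume P_r = 3·3^r + 3·(-2)^r for some r ≥ 0.
Then P_{r+1} = 3P_r − 15·(-2)^r = 3·(3·3^r + 3·(-2)^r) − 15·(-2)^r = 3·3^{r+1} + 9·(-2)^r − 15·(-2)^r = 3·3^{r+1} − 6·(-2)^r = 3·3^{r+1} + 3·(-2)^{r+1}.
This completes the inductive step, so P_k = 3·3^k + 3·(-2)^k for all k ≥ 0.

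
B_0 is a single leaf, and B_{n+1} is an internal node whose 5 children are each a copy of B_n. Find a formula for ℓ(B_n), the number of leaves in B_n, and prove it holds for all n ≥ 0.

Claim: ℓ(B_n) = 5^n.

Base case: ℓ(B_0) = 1, and 5^0 = 1.
Assume ℓ(B_r) = 5^r.
Then ℓ(B_{r+1}) = 5·ℓ(B_r) = 5·5^r = 5^{r+1}.
Hence ℓ(B_n) = 5^n for every n ≥ 0, by induction.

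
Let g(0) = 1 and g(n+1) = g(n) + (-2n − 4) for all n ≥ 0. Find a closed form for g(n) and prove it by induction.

Claim: g(n) = -n^2 − 3n + 1.

Base case: g(0) = 1, and -0^2 − 3·0 + 1 = 1.
Assume g(m) = -m^2 − 3m + 1.
Then g(m+1) = g(m) + (-2m − 4) = (-m^2 − 3m + 1) + (-2m − 4) = -m^2 − 5m − 3,
and -(m+1)^2 − 3·(m+1) + 1 = -m^2 − 5m − 3.
This completes the inductive step, so g(n) = -n^2 − 3n + 1 for all n ≥ 0.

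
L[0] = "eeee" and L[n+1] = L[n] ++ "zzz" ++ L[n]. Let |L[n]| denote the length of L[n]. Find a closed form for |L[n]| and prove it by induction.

Claim: |L[n]| = 7·2^n − 3.

Base case: |L[0]| = 4, and 7·2^0 − 3 = 4.
Assume |L[r]| = 7·2^r − 3.
Then |L[r+1]| = |L[r]| + 3 + |L[r]| = 2|L[r]| + 3 = 2(7·2^r − 3) + 3 = 7·2^{r+1} − 6 + 3 = 7·2^{r+1} − 3.
Hence |L[n]| = 7·2^n − 3 for every n ≥ 0, by induction.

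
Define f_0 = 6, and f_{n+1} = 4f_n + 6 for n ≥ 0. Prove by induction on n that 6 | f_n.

Base case: f_0 = 6 = 6·1, so 6 | f_0.
Assume 6 | f_r, so f_r = 6t for some integer t.
Then f_{r+1} = 4f_r + 6 = 4·(6t) + 6 = 6(4t + 1), so 6 | f_{r+1}.
Hence 6 | f_n for every n ≥ 0, by induction.

6 | f_n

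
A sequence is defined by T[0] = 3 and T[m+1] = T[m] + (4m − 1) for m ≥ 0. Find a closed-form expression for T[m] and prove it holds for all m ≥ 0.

Claim: T[m] = 2m^2 − 3m + 3.

Base case: T[0] = 3, and 2·0^2 − 3·0 + 3 = 3.
Assume T[r] = 2r^2 − 3r + 3.
Then T[r+1] = T[r] + (4r − 1) = (2r^2 − 3r + 3) + (4r − 1) = 2r^2 + r + 2,
and 2·(r+1)^2 − 3·(r+1) + 3 = 2r^2 + r + 2.
This completes the inductive step, so T[m] = 2m^2 − 3m + 3 for all m ≥ 0.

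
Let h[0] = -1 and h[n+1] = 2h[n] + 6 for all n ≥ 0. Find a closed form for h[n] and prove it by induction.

Claim: h[n] = 5·2^n − 6.

Base case: h[0] = -1, and 5·2^0 − 6 = 5 − 6 = -1.
Assume h[r] = 5·2^r − 6 for some r ≥ 0.
Then h[r+1] = 2h[r] + 6 = 2·(5·2^r − 6) + 6 = 10·2^r − 12 + 6 = 5·2^{r+1} − 6.
So the formula holds for r+1, and by induction h[n] = 5·2^n − 6 for all n ≥ 0.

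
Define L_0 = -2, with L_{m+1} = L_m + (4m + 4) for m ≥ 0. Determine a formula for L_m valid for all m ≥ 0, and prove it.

Claim: L_m = 2m^2 + 2m − 2.

Base case: L_0 = -2, and 2·0^2 + 2·0 − 2 = -2.
Assume L_k = 2k^2 + 2k − 2.
Then L_{k+1} = L_k + (4k + 4) = (2k^2 + 2k − 2) + (4k + 4) = 2k^2 + 6k + 2,
and 2·(k+1)^2 + 2·(k+1) − 2 = 2k^2 + 6k + 2.
By induction, L_m = 2m^2 + 2m − 2 for all m ≥ 0.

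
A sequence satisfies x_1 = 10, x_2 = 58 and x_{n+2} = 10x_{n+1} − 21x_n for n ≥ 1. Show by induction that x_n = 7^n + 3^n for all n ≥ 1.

Base cases: x_1 = 10 and 7^1 + 3^1 = 10; x_2 = 58 and 7^2 + 3^2 = 58.
Assume x_j = 7^j + 3^j for all 1 ≤ j ≤ k, where k ≥ 2.
Then x_{k+1} = 10x_k − 21x_{k−1} = 10·(7^k + 3^k) − 21·(7^{k−1} + 3^{k−1}) = (10·7 − 21)7^{k−1} + (10·3 − 21)3^{k−1} = 49·7^{k−1} + 9·3^{k−1} = 7^{k+1} + 3^{k+1}.
By strong induction, x_n = 7^n + 3^n for all n ≥ 1.

x_n = 7^n + 3^n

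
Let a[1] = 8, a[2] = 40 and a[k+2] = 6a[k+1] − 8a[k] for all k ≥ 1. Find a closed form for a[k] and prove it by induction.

Claim: a[k] = 3·4^k − 2·2^k.

Base cases: a[1] = 8 and 3·4^1 − 2·2^1 = 8; a[2] = 40 and 3·4^2 − 2·2^2 = 40.
Assume a[j] = 3·4^j − 2·2^j for all 1 ≤ j ≤ r, where r ≥ 2.
Then a[r+1] = 6a[r] − 8a[r−1] = 6·(3·4^r − 2·2^r) − 8·(3·4^{r−1} − 2·2^{r−1}) = 3·(6·4 − 8)4^{r−1} − 2·(6·2 − 8)2^{r−1} = 48·4^{r−1} − 8·2^{r−1} = 3·4^{r+1} − 2·2^{r+1}.
This completes the inductive step, so a[k] = 3·4^k − 2·2^k for all k ≥ 1.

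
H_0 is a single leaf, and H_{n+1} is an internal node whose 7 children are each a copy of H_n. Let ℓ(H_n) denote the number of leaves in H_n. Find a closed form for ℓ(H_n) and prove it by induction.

Claim: ℓ(H_n) = 7^n.

Base case: ℓ(H_0) = 1, and 7^0 = 1.
Assume ℓ(H_k) = 7^k.
Then ℓ(H_{k+1}) = 7·ℓ(H_k) = 7·7^k = 7^{k+1}.
This completes the inductive step, so ℓ(H_n) = 7^n for all n ≥ 0.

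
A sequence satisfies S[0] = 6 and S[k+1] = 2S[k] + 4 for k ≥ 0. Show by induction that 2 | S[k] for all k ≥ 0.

Base case: S[0] = 6 = 2·3, so 2 | S[0].
Assume 2 | S[m], so S[m] = 2t for some integer t.
Then S[m+1] = 2S[m] + 4 = 2·(2t) + 4 = 2(2t + 2), so 2 | S[m+1].
So the property holds for m+1, and by induction 2 | S[k] for all k ≥ 0.

2 | S[k]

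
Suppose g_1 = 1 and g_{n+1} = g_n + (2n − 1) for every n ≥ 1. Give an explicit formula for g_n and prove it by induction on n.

Claim: g_n = n^2 − 2n + 2.

Base case: g_1 = 1, and 1^2 − 2·1 + 2 = 1.
Assume g_k = k^2 − 2k + 2.
Then g_{k+1} = g_k + (2k − 1) = (k^2 − 2k + 2) + (2k − 1) = k^2 + 1,
and (k+1)^2 − 2·(k+1) + 2 = k^2 + 1.
This completes the inductive step, so g_n = n^2 − 2n + 2 for all n ≥ 1.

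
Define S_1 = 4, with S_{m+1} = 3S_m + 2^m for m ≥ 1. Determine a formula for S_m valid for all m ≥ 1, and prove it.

Claim: S_m = 2·3^m − 2^m.

Base case: S_1 = 4, and 2·3^1 − 2^1 = 6 − 2 = 4.
Assume S_k = 2·3^k − 2^k for some k ≥ 1.
Then S_{k+1} = 3S_k + 2^k = 3·(2·3^k − 2^k) + 2^k = 2·3^{k+1} − 3·2^k + 2^k = 2·3^{k+1} − 2·2^k = 2·3^{k+1} − 2^{k+1}.
This completes the inductive step, so S_m = 2·3^m − 2^m for all m ≥ 1.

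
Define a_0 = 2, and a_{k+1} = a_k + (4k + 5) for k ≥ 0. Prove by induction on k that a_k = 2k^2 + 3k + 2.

Base case: a_0 = 2, and 2·0^2 + 3·0 + 2 = 2.
Assume a_m = 2m^2 + 3m + 2.
Then a_{m+1} = a_m + (4m + 5) = (2m^2 + 3m + 2) + (4m + 5) = 2m^2 + 7m + 7,
and 2·(m+1)^2 + 3·(m+1) + 2 = 2m^2 + 7m + 7.
By induction, a_k = 2k^2 + 3k + 2 for all k ≥ 0.

a_k = 2k^2 + 3k + 2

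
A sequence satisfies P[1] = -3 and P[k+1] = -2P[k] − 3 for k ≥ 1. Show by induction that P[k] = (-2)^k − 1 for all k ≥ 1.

Base case: P[1] = -3, and (-2)^1 − 1 = -2 − 1 = -3.
Assume P[m] = (-2)^m − 1 for some m ≥ 1.
Then P[m+1] = -2P[m] − 3 = -2·((-2)^m − 1) − 3 = -2·(-2)^m + 2 − 3 = (-2)^{m+1} − 1.
Hence P[k] = (-2)^k − 1 for every k ≥ 1, by induction.

P[k] = (-2)^k − 1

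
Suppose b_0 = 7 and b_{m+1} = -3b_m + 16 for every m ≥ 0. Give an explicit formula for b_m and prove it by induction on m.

Claim: b_m = 3·(-3)^m + 4.

Base case: b_0 = 7, and 3·(-3)^0 + 4 = 3 + 4 = 7.
Assume b_k = 3·(-3)^k + 4 for some k ≥ 0.
Then b_{k+1} = -3b_k + 16 = -3·(3·(-3)^k + 4) + 16 = -9·(-3)^k − 12 + 16 = 3·(-3)^{k+1} + 4.
This completes the inductive step, so b_m = 3·(-3)^m + 4 for all m ≥ 0.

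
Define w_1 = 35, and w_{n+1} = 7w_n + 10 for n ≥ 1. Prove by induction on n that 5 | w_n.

Base case: w_1 = 35 = 5·7, so 5 | w_1.
Assume 5 | w_j, so w_j = 5t for some integer t.
Then w_{j+1} = 7w_j + 10 = 7·(5t) + 10 = 5(7t + 2), so 5 | w_{j+1}.
This completes the inductive step, so 5 | w_n for all n ≥ 1.

5 | w_n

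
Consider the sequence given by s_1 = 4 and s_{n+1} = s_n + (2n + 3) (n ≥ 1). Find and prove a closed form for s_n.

Claim: s_n = n^2 + 2n + 1.

Base case: s_1 = 4, and 1^2 + 2·1 + 1 = 4.
Assume s_j = j^2 + 2j + 1.
Then s_{j+1} = s_j + (2j + 3) = (j^2 + 2j + 1) + (2j + 3) = j^2 + 4j + 4,
and (j+1)^2 + 2·(j+1) + 1 = j^2 + 4j + 4.
By induction, s_n = n^2 + 2n + 1 for all n ≥ 1.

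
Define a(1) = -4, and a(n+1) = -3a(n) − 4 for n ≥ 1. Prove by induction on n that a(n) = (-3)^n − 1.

Base case: a(1) = -4, and (-3)^1 − 1 = -3 − 1 = -4.
Assume a(k) = (-3)^k − 1 for some k ≥ 1.
Then a(k+1) = -3a(k) − 4 = -3·((-3)^k − 1) − 4 = -3·(-3)^k + 3 − 4 = (-3)^{k+1} − 1.
This completes the inductive step, so a(n) = (-3)^n − 1 for all n ≥ 1.

a(n) = (-3)^n − 1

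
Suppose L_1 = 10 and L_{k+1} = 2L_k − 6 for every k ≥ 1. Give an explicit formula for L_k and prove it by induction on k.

Claim: L_k = 2^{k+1} + 6.

Base case: L_1 = 10, and 2^{1+1} + 6 = 4 + 6 = 10.
Assume L_j = 2^{j+1} + 6 for some j ≥ 1.
Then L_{j+1} = 2L_j − 6 = 2·(2^{j+1} + 6) − 6 = 2^{j+2} + 12 − 6 = 2^{j+2} + 6.
So the formula holds for j+1, and by induction L_k = 2^{k+1} + 6 for all k ≥ 1.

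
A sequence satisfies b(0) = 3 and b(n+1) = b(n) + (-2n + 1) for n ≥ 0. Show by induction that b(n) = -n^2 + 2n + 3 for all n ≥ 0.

Base case: b(0) = 3, and -0^2 + 2·0 + 3 = 3.
Assume b(m) = -m^2 + 2m + 3.
Then b(m+1) = b(m) + (-2m + 1) = (-m^2 + 2m + 3) + (-2m + 1) = -m^2 + 4,
and -(m+1)^2 + 2·(m+1) + 3 = -m^2 + 4.
By induction, b(n) = -n^2 + 2n + 3 for all n ≥ 0.

b(n) = -n^2 + 2n + 3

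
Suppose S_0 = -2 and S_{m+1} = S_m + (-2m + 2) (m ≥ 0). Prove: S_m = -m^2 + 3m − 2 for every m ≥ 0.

Base case: S_0 = -2, and -0^2 + 3·0 − 2 = -2.
Assume S_r = -r^2 + 3r − 2.
Then S_{r+1} = S_r + (-2r + 2) = (-r^2 + 3r − 2) + (-2r + 2) = -r^2 + r,
and -(r+1)^2 + 3·(r+1) − 2 = -r^2 + r.
Hence S_m = -m^2 + 3m − 2 for every m ≥ 0, by induction.

S_m = -m^2 + 3m − 2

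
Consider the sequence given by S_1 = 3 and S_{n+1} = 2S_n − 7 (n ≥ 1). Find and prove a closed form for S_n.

Claim: S_n = -2^{n+1} + 7.

Base case: S_1 = 3, and -2^{1+1} + 7 = -4 + 7 = 3.
Assume S_r = -2^{r+1} + 7 for some r ≥ 1.
Then S_{r+1} = 2S_r − 7 = 2·(-2^{r+1} + 7) − 7 = -2^{r+2} + 14 − 7 = -2^{r+2} + 7.
Hence S_n = -2^{n+1} + 7 for every n ≥ 1, by induction.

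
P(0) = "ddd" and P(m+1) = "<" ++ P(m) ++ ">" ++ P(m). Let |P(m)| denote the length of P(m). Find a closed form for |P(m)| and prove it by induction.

Claim: |P(m)| = 5·2^m − 2.

Base case: |P(0)| = 3, and 5·2^0 − 2 = 3.
Assume |P(j)| = 5·2^j − 2.
Then |P(j+1)| = 1 + |P(j)| + 1 + |P(j)| = 2|P(j)| + 2 = 2(5·2^j − 2) + 2 = 5·2^{j+1} − 4 + 2 = 5·2^{j+1} − 2.
This completes the inductive step, so |P(m)| = 5·2^m − 2 for all m ≥ 0.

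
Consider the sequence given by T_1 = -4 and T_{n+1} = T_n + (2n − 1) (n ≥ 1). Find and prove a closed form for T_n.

Claim: T_n = n^2 − 2n − 3.

Base case: T_1 = -4, and 1^2 − 2·1 − 3 = -4.
Assume T_j = j^2 − 2j − 3.
Then T_{j+1} = T_j + (2j − 1) = (j^2 − 2j − 3) + (2j − 1) = j^2 − 4,
and (j+1)^2 − 2·(j+1) − 3 = j^2 − 4.
This completes the inductive step, so T_n = n^2 − 2n − 3 for all n ≥ 1.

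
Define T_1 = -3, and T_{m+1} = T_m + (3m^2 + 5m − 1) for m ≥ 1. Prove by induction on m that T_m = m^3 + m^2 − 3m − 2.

Base case: T_1 = -3, and 1^3 + 1^2 − 3·1 − 2 = -3.
Assume T_r = r^3 + r^2 − 3r − 2.
Then T_{r+1} = T_r + (3r^2 + 5r − 1) = (r^3 + r^2 − 3r − 2) + (3r^2 + 5r − 1) = r^3 + 4r^2 + 2r − 3,
and (r+1)^3 + (r+1)^2 − 3·(r+1) − 2 = r^3 + 4r^2 + 2r − 3.
By induction, T_m = m^3 + m^2 − 3m − 2 for all m ≥ 1.

T_m = m^3 + m^2 − 3m − 2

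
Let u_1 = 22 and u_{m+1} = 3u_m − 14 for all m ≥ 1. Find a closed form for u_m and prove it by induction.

Claim: u_m = 5·3^m + 7.

Base case: u_1 = 22, and 5·3^1 + 7 = 15 + 7 = 22.
Assume u_r = 5·3^r + 7 for some r ≥ 1.
Then u_{r+1} = 3u_r − 14 = 3·(5·3^r + 7) − 14 = 15·3^r + 21 − 14 = 5·3^{r+1} + 7.
This completes the inductive step, so u_m = 5·3^m + 7 for all m ≥ 1.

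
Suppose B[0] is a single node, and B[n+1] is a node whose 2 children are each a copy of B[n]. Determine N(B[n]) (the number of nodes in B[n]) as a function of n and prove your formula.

Claim: N(B[n]) = 2^{n+1} − 1.

Base case: N(B[0]) = 1, and 2^{0+1} − 1 = 1.
Assume N(B[r]) = 2^{r+1} − 1.
Then N(B[r+1]) = 1 + 2N(B[r]) = 1 + 2(2^{r+1} − 1) = 2^{r+2} − 2 + 1 = 2^{r+2} − 1.
By induction, N(B[n]) = 2^{n+1} − 1 for all n ≥ 0.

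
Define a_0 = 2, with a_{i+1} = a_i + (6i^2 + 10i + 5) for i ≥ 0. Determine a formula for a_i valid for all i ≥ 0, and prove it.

Claim: a_i = 2i^3 + 2i^2 + i + 2.

Base case: a_0 = 2, and 2·0^3 + 2·0^2 + 0 + 2 = 2.
Assume a_j = 2j^3 + 2j^2 + j + 2.
Then a_{j+1} = a_j + (6j^2 + 10j + 5) = (2j^3 + 2j^2 + j + 2) + (6j^2 + 10j + 5) = 2j^3 + 8j^2 + 11j + 7,
and 2·(j+1)^3 + 2·(j+1)^2 + (j+1) + 2 = 2j^3 + 8j^2 + 11j + 7.
This completes the inductive step, so a_i = 2i^3 + 2i^2 + i + 2 for all i ≥ 0.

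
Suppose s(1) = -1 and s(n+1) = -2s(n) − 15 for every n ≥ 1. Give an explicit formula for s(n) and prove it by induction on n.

Claim: s(n) = -2·(-2)^n − 5.

Base case: s(1) = -1, and -2·(-2)^1 − 5 = 4 − 5 = -1.
Assume s(m) = -2·(-2)^m − 5 for some m ≥ 1.
Then s(m+1) = -2s(m) − 15 = -2·(-2·(-2)^m − 5) − 15 = 4·(-2)^m + 10 − 15 = -2·(-2)^{m+1} − 5.
This completes the inductive step, so s(n) = -2·(-2)^n − 5 for all n ≥ 1.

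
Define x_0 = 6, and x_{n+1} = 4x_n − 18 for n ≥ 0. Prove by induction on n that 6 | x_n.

Base case: x_0 = 6 = 6·1, so 6 | x_0.
Assume 6 | x_m, so x_m = 6t for some integer t.
Then x_{m+1} = 4x_m − 18 = 4·(6t) − 18 = 6(4t − 3), so 6 | x_{m+1}.
So the property holds for m+1, and by induction 6 | x_n for all n ≥ 0.

6 | x_n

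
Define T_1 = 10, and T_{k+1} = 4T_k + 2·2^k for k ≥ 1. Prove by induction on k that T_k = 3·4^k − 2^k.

Base case: T_1 = 10, and 3·4^1 − 2^1 = 12 − 2 = 10.
Assume T_j = 3·4^j − 2^j for some j ≥ 1.
Then T_{j+1} = 4T_j + 2·2^j = 4·(3·4^j − 2^j) + 2·2^j = 3·4^{j+1} − 4·2^j + 2·2^j = 3·4^{j+1} − 2·2^j = 3·4^{j+1} − 2^{j+1}.
So the formula holds for j+1, and by induction T_k = 3·4^k − 2^k for all k ≥ 1.

T_k = 3·4^k − 2^k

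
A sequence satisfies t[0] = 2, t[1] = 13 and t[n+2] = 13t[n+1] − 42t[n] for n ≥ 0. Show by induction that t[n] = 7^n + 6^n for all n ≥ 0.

Base cases: t[0] = 2 and 7^0 + 6^0 = 2; t[1] = 13 and 7^1 + 6^1 = 13.
Assume t[i] = 7^i + 6^i for all 0 ≤ i ≤ j, where j ≥ 1.
Then t[j+1] = 13t[j] − 42t[j−1] = 13·(7^j + 6^j) − 42·(7^{j−1} + 6^{j−1}) = (13·7 − 42)7^{j−1} + (13·6 − 42)6^{j−1} = 49·7^{j−1} + 36·6^{j−1} = 7^{j+1} + 6^{j+1}.
This completes the inductive step, so t[n] = 7^n + 6^n for all n ≥ 0.

t[n] = 7^n + 6^n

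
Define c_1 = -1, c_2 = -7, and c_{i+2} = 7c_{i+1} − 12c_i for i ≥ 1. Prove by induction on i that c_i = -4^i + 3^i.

Base cases: c_1 = -1 and -4^1 + 3^1 = -1; c_2 = -7 and -4^2 + 3^2 = -7.
Assume c_j = -4^j + 3^j for all 1 ≤ j ≤ m, where m ≥ 2.
Then c_{m+1} = 7c_m − 12c_{m−1} = 7·(-4^m + 3^m) − 12·(-4^{m−1} + 3^{m−1}) = -(7·4 − 12)4^{m−1} + (7·3 − 12)3^{m−1} = -16·4^{m−1} + 9·3^{m−1} = -4^{m+1} + 3^{m+1}.
Hence c_i = -4^i + 3^i for every i ≥ 1, by strong induction.

c_i = -4^i + 3^i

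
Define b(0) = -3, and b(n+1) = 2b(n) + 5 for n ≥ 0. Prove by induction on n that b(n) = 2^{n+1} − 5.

Base case: b(0) = -3, and 2^{0+1} − 5 = 2 − 5 = -3.
Assume b(m) = 2^{m+1} − 5 for some m ≥ 0.
Then b(m+1) = 2b(m) + 5 = 2·(2^{m+1} − 5) + 5 = 2^{m+2} − 10 + 5 = 2^{m+2} − 5.
This completes the inductive step, so b(n) = 2^{n+1} − 5 for all n ≥ 0.

b(n) = 2^{n+1} − 5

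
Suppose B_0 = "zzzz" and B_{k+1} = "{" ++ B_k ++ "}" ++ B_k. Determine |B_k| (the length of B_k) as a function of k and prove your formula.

Claim: |B_k| = 6·2^k − 2.

Base case: |B_0| = 4, and 6·2^0 − 2 = 4.
Assume |B_r| = 6·2^r − 2.
Then |B_{r+1}| = 1 + |B_r| + 1 + |B_r| = 2|B_r| + 2 = 2(6·2^r − 2) + 2 = 6·2^{r+1} − 4 + 2 = 6·2^{r+1} − 2.
So the formula holds for r+1, and by induction |B_k| = 6·2^k − 2 for all k ≥ 0.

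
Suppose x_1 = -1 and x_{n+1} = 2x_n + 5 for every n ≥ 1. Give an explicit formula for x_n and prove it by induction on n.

Claim: x_n = 2^{n+1} − 5.

Base case: x_1 = -1, and 2^{1+1} − 5 = 4 − 5 = -1.
Assume x_r = 2^{r+1} − 5 for some r ≥ 1.
Then x_{r+1} = 2x_r + 5 = 2·(2^{r+1} − 5) + 5 = 2^{r+2} − 10 + 5 = 2^{r+2} − 5.
Hence x_n = 2^{n+1} − 5 for every n ≥ 1, by induction.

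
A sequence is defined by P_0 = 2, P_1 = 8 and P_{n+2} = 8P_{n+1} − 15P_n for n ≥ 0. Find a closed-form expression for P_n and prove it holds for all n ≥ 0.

Claim: P_n = 5^n + 3^n.

Base cases: P_0 = 2 and 5^0 + 3^0 = 2; P_1 = 8 and 5^1 + 3^1 = 8.
Assume P_i = 5^i + 3^i for all 0 ≤ i ≤ j, where j ≥ 1.
Then P_{j+1} = 8P_j − 15P_{j−1} = 8·(5^j + 3^j) − 15·(5^{j−1} + 3^{j−1}) = (8·5 − 15)5^{j−1} + (8·3 − 15)3^{j−1} = 25·5^{j−1} + 9·3^{j−1} = 5^{j+1} + 3^{j+1}.
So the formula holds for j+1, and by strong induction P_n = 5^n + 3^n for all n ≥ 0.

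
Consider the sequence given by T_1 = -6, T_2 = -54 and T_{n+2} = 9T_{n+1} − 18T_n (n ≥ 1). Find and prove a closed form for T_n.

Claim: T_n = 2·3^n − 2·6^n.

Base cases: T_1 = -6 and 2·3^1 − 2·6^1 = -6; T_2 = -54 and 2·3^2 − 2·6^2 = -54.
Assume T_i = 2·3^i − 2·6^i for all 1 ≤ i ≤ j, where j ≥ 2.
Then T_{j+1} = 9T_j − 18T_{j−1} = 9·(2·3^j − 2·6^j) − 18·(2·3^{j−1} − 2·6^{j−1}) = 2·(9·3 − 18)3^{j−1} − 2·(9·6 − 18)6^{j−1} = 18·3^{j−1} − 72·6^{j−1} = 2·3^{j+1} − 2·6^{j+1}.
Hence T_n = 2·3^n − 2·6^n for every n ≥ 1, by strong induction.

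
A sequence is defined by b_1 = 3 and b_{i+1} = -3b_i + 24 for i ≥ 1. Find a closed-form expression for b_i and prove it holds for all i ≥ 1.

Claim: b_i = (-3)^i + 6.

Base case: b_1 = 3, and (-3)^1 + 6 = -3 + 6 = 3.
Assume b_j = (-3)^j + 6 for some j ≥ 1.
Then b_{j+1} = -3b_j + 24 = -3·((-3)^j + 6) + 24 = -3·(-3)^j − 18 + 24 = (-3)^{j+1} + 6.
This completes the inductive step, so b_i = (-3)^i + 6 for all i ≥ 1.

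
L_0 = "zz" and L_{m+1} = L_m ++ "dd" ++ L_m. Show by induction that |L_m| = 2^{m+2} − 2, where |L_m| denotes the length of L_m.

Base case: |L_0| = 2, and 2^{0+2} − 2 = 2.
Assume |L_k| = 2^{k+2} − 2.
Then |L_{k+1}| = |L_k| + 2 + |L_k| = 2|L_k| + 2 = 2(2^{k+2} − 2) + 2 = 2^{k+3} − 4 + 2 = 2^{k+3} − 2.
This completes the inductive step, so |L_m| = 2^{m+2} − 2 for all m ≥ 0.

|L_m| = 2^{m+2} − 2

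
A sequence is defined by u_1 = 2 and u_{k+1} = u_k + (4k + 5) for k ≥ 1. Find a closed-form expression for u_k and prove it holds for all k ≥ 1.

Claim: u_k = 2k^2 + 3k − 3.

Base case: u_1 = 2, and 2·1^2 + 3·1 − 3 = 2.
Assume u_m = 2m^2 + 3m − 3.
Then u_{m+1} = u_m + (4m + 5) = (2m^2 + 3m − 3) + (4m + 5) = 2m^2 + 7m + 2,
and 2·(m+1)^2 + 3·(m+1) − 3 = 2m^2 + 7m + 2.
By induction, u_k = 2k^2 + 3k − 3 for all k ≥ 1.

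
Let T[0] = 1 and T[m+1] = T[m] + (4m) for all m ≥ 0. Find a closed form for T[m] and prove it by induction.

Claim: T[m] = 2m^2 − 2m + 1.

Base case: T[0] = 1, and 2·0^2 − 2·0 + 1 = 1.
Assume T[k] = 2k^2 − 2k + 1.
Then T[k+1] = T[k] + (4k) = (2k^2 − 2k + 1) + (4k) = 2k^2 + 2k + 1,
and 2·(k+1)^2 − 2·(k+1) + 1 = 2k^2 + 2k + 1.
By induction, T[m] = 2m^2 − 2m + 1 for all m ≥ 0.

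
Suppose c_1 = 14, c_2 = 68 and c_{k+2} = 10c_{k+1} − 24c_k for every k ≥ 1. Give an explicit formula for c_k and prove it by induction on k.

Claim: c_k = 2·4^k + 6^k.

Base cases: c_1 = 14 and 2·4^1 + 6^1 = 14; c_2 = 68 and 2·4^2 + 6^2 = 68.
Assume c_i = 2·4^i + 6^i for all 1 ≤ i ≤ j, where j ≥ 2.
Then c_{j+1} = 10c_j − 24c_{j−1} = 10·(2·4^j + 6^j) − 24·(2·4^{j−1} + 6^{j−1}) = 2·(10·4 − 24)4^{j−1} + (10·6 − 24)6^{j−1} = 32·4^{j−1} + 36·6^{j−1} = 2·4^{j+1} + 6^{j+1}.
This completes the inductive step, so c_k = 2·4^k + 6^k for all k ≥ 1.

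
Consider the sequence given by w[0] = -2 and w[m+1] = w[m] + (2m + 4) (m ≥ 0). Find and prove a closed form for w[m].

Claim: w[m] = m^2 + 3m − 2.

Base case: w[0] = -2, and 0^2 + 3·0 − 2 = -2.
Assume w[j] = j^2 + 3j − 2.
Then w[j+1] = w[j] + (2j + 4) = (j^2 + 3j − 2) + (2j + 4) = j^2 + 5j + 2,
and (j+1)^2 + 3·(j+1) − 2 = j^2 + 5j + 2.
This completes the inductive step, so w[m] = m^2 + 3m − 2 for all m ≥ 0.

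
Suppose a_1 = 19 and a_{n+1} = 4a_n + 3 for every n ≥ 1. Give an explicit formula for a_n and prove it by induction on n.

Claim: a_n = 5·4^n − 1.

Base case: a_1 = 19, and 5·4^1 − 1 = 20 − 1 = 19.
Assume a_m = 5·4^m − 1 for some m ≥ 1.
Then a_{m+1} = 4a_m + 3 = 4·(5·4^m − 1) + 3 = 20·4^m − 4 + 3 = 5·4^{m+1} − 1.
So the formula holds for m+1, and by induction a_n = 5·4^n − 1 for all n ≥ 1.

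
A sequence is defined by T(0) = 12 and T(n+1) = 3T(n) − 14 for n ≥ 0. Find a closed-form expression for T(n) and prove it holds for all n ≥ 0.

Claim: T(n) = 5·3^n + 7.

Base case: T(0) = 12, and 5·3^0 + 7 = 5 + 7 = 12.
Assume T(m) = 5·3^m + 7 for some m ≥ 0.
Then T(m+1) = 3T(m) − 14 = 3·(5·3^m + 7) − 14 = 15·3^m + 21 − 14 = 5·3^{m+1} + 7.
So the formula holds for m+1, and by induction T(n) = 5·3^n + 7 for all n ≥ 0.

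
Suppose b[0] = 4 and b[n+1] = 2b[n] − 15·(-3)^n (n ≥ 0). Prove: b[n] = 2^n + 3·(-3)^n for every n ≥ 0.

Base case: b[0] = 4, and 2^0 + 3·(-3)^0 = 1 + 3 = 4.
Assume b[r] = 2^r + 3·(-3)^r for some r ≥ 0.
Then b[r+1] = 2b[r] − 15·(-3)^r = 2·(2^r + 3·(-3)^r) − 15·(-3)^r = 2^{r+1} + 6·(-3)^r − 15·(-3)^r = 2^{r+1} − 9·(-3)^r = 2^{r+1} + 3·(-3)^{r+1}.
So the formula holds for r+1, and by induction b[n] = 2^n + 3·(-3)^n for all n ≥ 0.

b[n] = 2^n + 3·(-3)^n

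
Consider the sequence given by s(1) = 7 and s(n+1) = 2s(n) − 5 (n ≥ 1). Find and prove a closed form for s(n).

Claim: s(n) = 2^n + 5.

Base case: s(1) = 7, and 2^1 + 5 = 2 + 5 = 7.
Assume s(m) = 2^m + 5 for some m ≥ 1.
Then s(m+1) = 2s(m) − 5 = 2·(2^m + 5) − 5 = 2^{m+1} + 10 − 5 = 2^{m+1} + 5.
So the formula holds for m+1, and by induction s(n) = 2^n + 5 for all n ≥ 1.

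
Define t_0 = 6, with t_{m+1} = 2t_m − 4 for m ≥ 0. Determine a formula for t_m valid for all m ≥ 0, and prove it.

Claim: t_m = 2^{m+1} + 4.

Base case: t_0 = 6, and 2^{0+1} + 4 = 2 + 4 = 6.
Assume t_j = 2^{j+1} + 4 for some j ≥ 0.
Then t_{j+1} = 2t_j − 4 = 2·(2^{j+1} + 4) − 4 = 2^{j+2} + 8 − 4 = 2^{j+2} + 4.
By induction, t_m = 2^{m+1} + 4 for all m ≥ 0.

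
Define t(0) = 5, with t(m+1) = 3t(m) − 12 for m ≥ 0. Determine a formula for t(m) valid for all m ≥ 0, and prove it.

Claim: t(m) = -3^m + 6.

Base case: t(0) = 5, and -3^0 + 6 = -1 + 6 = 5.
Assume t(r) = -3^r + 6 for some r ≥ 0.
Then t(r+1) = 3t(r) − 12 = 3·(-3^r + 6) − 12 = -3^{r+1} + 18 − 12 = -3^{r+1} + 6.
By induction, t(m) = -3^m + 6 for all m ≥ 0.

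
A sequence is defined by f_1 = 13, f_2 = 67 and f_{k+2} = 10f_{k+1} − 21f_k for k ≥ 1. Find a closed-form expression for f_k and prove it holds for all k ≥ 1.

Claim: f_k = 7^k + 2·3^k.

Base cases: f_1 = 13 and 7^1 + 2·3^1 = 13; f_2 = 67 and 7^2 + 2·3^2 = 67.
Assume f_j = 7^j + 2·3^j for all 1 ≤ j ≤ r, where r ≥ 2.
Then f_{r+1} = 10f_r − 21f_{r−1} = 10·(7^r + 2·3^r) − 21·(7^{r−1} + 2·3^{r−1}) = (10·7 − 21)7^{r−1} + 2·(10·3 − 21)3^{r−1} = 49·7^{r−1} + 18·3^{r−1} = 7^{r+1} + 2·3^{r+1}.
Hence f_k = 7^k + 2·3^k for every k ≥ 1, by strong induction.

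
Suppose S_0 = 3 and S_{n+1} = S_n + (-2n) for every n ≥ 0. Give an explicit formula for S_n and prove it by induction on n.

Claim: S_n = -n^2 + n + 3.

Base case: S_0 = 3, and -0^2 + 0 + 3 = 3.
Assume S_k = -k^2 + k + 3.
Then S_{k+1} = S_k + (-2k) = (-k^2 + k + 3) + (-2k) = -k^2 − k + 3,
and -(k+1)^2 + (k+1) + 3 = -k^2 − k + 3.
By induction, S_n = -n^2 + n + 3 for all n ≥ 0.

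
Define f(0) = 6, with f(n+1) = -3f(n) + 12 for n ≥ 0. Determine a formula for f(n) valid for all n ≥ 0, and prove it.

Claim: f(n) = 3·(-3)^n + 3.

Base case: f(0) = 6, and 3·(-3)^0 + 3 = 3 + 3 = 6.
Assume f(j) = 3·(-3)^j + 3 for some j ≥ 0.
Then f(j+1) = -3f(j) + 12 = -3·(3·(-3)^j + 3) + 12 = -9·(-3)^j − 9 + 12 = 3·(-3)^{j+1} + 3.
By induction, f(n) = 3·(-3)^n + 3 for all n ≥ 0.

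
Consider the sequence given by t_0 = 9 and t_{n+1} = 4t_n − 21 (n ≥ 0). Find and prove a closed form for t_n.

Claim: t_n = 2·4^n + 7.

Base case: t_0 = 9, and 2·4^0 + 7 = 2 + 7 = 9.
Assume t_m = 2·4^m + 7 for some m ≥ 0.
Then t_{m+1} = 4t_m − 21 = 4·(2·4^m + 7) − 21 = 8·4^m + 28 − 21 = 2·4^{m+1} + 7.
By induction, t_n = 2·4^n + 7 for all n ≥ 0.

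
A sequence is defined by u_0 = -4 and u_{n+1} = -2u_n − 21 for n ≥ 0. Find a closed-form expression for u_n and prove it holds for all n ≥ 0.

Claim: u_n = 3·(-2)^n − 7.

Base case: u_0 = -4, and 3·(-2)^0 − 7 = 3 − 7 = -4.
Assume u_j = 3·(-2)^j − 7 for some j ≥ 0.
Then u_{j+1} = -2u_j − 21 = -2·(3·(-2)^j − 7) − 21 = -6·(-2)^j + 14 − 21 = 3·(-2)^{j+1} − 7.
Hence u_n = 3·(-2)^n − 7 for every n ≥ 0, by induction.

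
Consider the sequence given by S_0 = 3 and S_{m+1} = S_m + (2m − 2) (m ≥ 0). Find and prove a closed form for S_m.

Claim: S_m = m^2 − 3m + 3.

Base case: S_0 = 3, and 0^2 − 3·0 + 3 = 3.
Assume S_r = r^2 − 3r + 3.
Then S_{r+1} = S_r + (2r − 2) = (r^2 − 3r + 3) + (2r − 2) = r^2 − r + 1,
and (r+1)^2 − 3·(r+1) + 3 = r^2 − r + 1.
By induction, S_m = m^2 − 3m + 3 for all m ≥ 0.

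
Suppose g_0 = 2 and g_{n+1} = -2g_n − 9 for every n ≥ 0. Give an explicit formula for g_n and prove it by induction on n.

Claim: g_n = 5·(-2)^n − 3.

Base case: g_0 = 2, and 5·(-2)^0 − 3 = 5 − 3 = 2.
Assume g_r = 5·(-2)^r − 3 for some r ≥ 0.
Then g_{r+1} = -2g_r − 9 = -2·(5·(-2)^r − 3) − 9 = -10·(-2)^r + 6 − 9 = 5·(-2)^{r+1} − 3.
By induction, g_n = 5·(-2)^n − 3 for all n ≥ 0.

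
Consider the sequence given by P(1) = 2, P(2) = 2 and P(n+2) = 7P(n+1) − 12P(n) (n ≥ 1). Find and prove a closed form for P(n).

Claim: P(n) = -4^n + 2·3^n.

Base cases: P(1) = 2 and -4^1 + 2·3^1 = 2; P(2) = 2 and -4^2 + 2·3^2 = 2.
Assume P(j) = -4^j + 2·3^j for all 1 ≤ j ≤ k, where k ≥ 2.
Then P(k+1) = 7P(k) − 12P(k−1) = 7·(-4^k + 2·3^k) − 12·(-4^{k−1} + 2·3^{k−1}) = -(7·4 − 12)4^{k−1} + 2·(7·3 − 12)3^{k−1} = -16·4^{k−1} + 18·3^{k−1} = -4^{k+1} + 2·3^{k+1}.
So the formula holds for k+1, and by strong induction P(n) = -4^n + 2·3^n for all n ≥ 1.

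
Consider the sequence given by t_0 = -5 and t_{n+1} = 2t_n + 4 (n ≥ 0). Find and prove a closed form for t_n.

Claim: t_n = -2^n − 4.

Base case: t_0 = -5, and -2^0 − 4 = -1 − 4 = -5.
Assume t_r = -2^r − 4 for some r ≥ 0.
Then t_{r+1} = 2t_r + 4 = 2·(-2^r − 4) + 4 = -2^{r+1} − 8 + 4 = -2^{r+1} − 4.
Hence t_n = -2^n − 4 for every n ≥ 0, by induction.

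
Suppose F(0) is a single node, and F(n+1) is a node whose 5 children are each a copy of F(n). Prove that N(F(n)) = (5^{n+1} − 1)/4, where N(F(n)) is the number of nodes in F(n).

Base case: N(F(0)) = 1, and (5^{0+1} − 1)/4 = 1.
Assume N(F(r)) = (5^{r+1} − 1)/4.
Then N(F(r+1)) = 1 + 5N(F(r)) = 1 + 5·(5^{r+1} − 1)/4 = 1 + (5^{r+2} − 5)/4 = (4 + 5^{r+2} − 5)/4 = (5^{r+2} − 1)/4.
By induction, N(F(n)) = (5^{n+1} − 1)/4 for all n ≥ 0.

N(F(n)) = (5^{n+1} − 1)/4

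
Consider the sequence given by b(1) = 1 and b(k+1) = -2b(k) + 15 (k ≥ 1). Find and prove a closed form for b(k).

Claim: b(k) = 2·(-2)^k + 5.

Base case: b(1) = 1, and 2·(-2)^1 + 5 = -4 + 5 = 1.
Assume b(j) = 2·(-2)^j + 5 for some j ≥ 1.
Then b(j+1) = -2b(j) + 15 = -2·(2·(-2)^j + 5) + 15 = -4·(-2)^j − 10 + 15 = 2·(-2)^{j+1} + 5.
Hence b(k) = 2·(-2)^k + 5 for every k ≥ 1, by induction.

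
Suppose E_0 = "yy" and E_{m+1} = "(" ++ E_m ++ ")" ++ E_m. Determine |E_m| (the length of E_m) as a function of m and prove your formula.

Claim: |E_m| = 2^{m+2} − 2.

Base case: |E_0| = 2, and 2^{0+2} − 2 = 2.
Assume |E_j| = 2^{j+2} − 2.
Then |E_{j+1}| = 1 + |E_j| + 1 + |E_j| = 2|E_j| + 2 = 2(2^{j+2} − 2) + 2 = 2^{j+3} − 4 + 2 = 2^{j+3} − 2.
Hence |E_m| = 2^{m+2} − 2 for every m ≥ 0, by induction.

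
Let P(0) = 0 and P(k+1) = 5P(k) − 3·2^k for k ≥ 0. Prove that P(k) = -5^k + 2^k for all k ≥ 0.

Base case: P(0) = 0, and -5^0 + 2^0 = -1 + 1 = 0.
Assume P(m) = -5^m + 2^m for some m ≥ 0.
Then P(m+1) = 5P(m) − 3·2^m = 5·(-5^m + 2^m) − 3·2^m = -5^{m+1} + 5·2^m − 3·2^m = -5^{m+1} + 2·2^m = -5^{m+1} + 2^{m+1}.
Hence P(k) = -5^k + 2^k for every k ≥ 0, by induction.

P(k) = -5^k + 2^k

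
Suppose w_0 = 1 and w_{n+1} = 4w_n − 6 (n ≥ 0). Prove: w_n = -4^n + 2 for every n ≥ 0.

Base case: w_0 = 1, and -4^0 + 2 = -1 + 2 = 1.
Assume w_m = -4^m + 2 for some m ≥ 0.
Then w_{m+1} = 4w_m − 6 = 4·(-4^m + 2) − 6 = -4^{m+1} + 8 − 6 = -4^{m+1} + 2.
This completes the inductive step, so w_n = -4^n + 2 for all n ≥ 0.

w_n = -4^n + 2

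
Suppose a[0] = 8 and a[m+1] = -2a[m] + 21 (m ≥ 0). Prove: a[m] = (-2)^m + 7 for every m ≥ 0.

Base case: a[0] = 8, and (-2)^0 + 7 = 1 + 7 = 8.
Assume a[r] = (-2)^r + 7 for some r ≥ 0.
Then a[r+1] = -2a[r] + 21 = -2·((-2)^r + 7) + 21 = -2·(-2)^r − 14 + 21 = (-2)^{r+1} + 7.
Hence a[m] = (-2)^m + 7 for every m ≥ 0, by induction.

a[m] = (-2)^m + 7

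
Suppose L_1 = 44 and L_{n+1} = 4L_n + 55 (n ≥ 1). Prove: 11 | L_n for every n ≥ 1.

Base case: L_1 = 44 = 11·4, so 11 | L_1.
Assume 11 | L_j, so L_j = 11t for some integer t.
Then L_{j+1} = 4L_j + 55 = 4·(11t) + 55 = 11(4t + 5), so 11 | L_{j+1}.
This completes the inductive step, so 11 | L_n for all n ≥ 1.

11 | L_n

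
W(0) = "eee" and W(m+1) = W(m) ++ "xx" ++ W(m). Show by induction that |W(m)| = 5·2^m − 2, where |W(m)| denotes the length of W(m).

Base case: |W(0)| = 3, and 5·2^0 − 2 = 3.
Assume |W(k)| = 5·2^k − 2.
Then |W(k+1)| = |W(k)| + 2 + |W(k)| = 2|W(k)| + 2 = 2(5·2^k − 2) + 2 = 5·2^{k+1} − 4 + 2 = 5·2^{k+1} − 2.
By induction, |W(m)| = 5·2^m − 2 for all m ≥ 0.

|W(m)| = 5·2^m − 2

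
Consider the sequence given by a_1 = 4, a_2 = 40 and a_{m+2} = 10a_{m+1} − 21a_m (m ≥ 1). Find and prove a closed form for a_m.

Claim: a_m = -3^m + 7^m.

Base cases: a_1 = 4 and -3^1 + 7^1 = 4; a_2 = 40 and -3^2 + 7^2 = 40.
Assume a_j = -3^j + 7^j for all 1 ≤ j ≤ k, where k ≥ 2.
Then a_{k+1} = 10a_k − 21a_{k−1} = 10·(-3^k + 7^k) − 21·(-3^{k−1} + 7^{k−1}) = -(10·3 − 21)3^{k−1} + (10·7 − 21)7^{k−1} = -9·3^{k−1} + 49·7^{k−1} = -3^{k+1} + 7^{k+1}.
By strong induction, a_m = -3^m + 7^m for all m ≥ 1.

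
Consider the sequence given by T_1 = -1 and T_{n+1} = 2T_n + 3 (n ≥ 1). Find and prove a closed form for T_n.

Claim: T_n = 2^n − 3.

Base case: T_1 = -1, and 2^1 − 3 = 2 − 3 = -1.
Assume T_j = 2^j − 3 for some j ≥ 1.
Then T_{j+1} = 2T_j + 3 = 2·(2^j − 3) + 3 = 2^{j+1} − 6 + 3 = 2^{j+1} − 3.
By induction, T_n = 2^n − 3 for all n ≥ 1.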